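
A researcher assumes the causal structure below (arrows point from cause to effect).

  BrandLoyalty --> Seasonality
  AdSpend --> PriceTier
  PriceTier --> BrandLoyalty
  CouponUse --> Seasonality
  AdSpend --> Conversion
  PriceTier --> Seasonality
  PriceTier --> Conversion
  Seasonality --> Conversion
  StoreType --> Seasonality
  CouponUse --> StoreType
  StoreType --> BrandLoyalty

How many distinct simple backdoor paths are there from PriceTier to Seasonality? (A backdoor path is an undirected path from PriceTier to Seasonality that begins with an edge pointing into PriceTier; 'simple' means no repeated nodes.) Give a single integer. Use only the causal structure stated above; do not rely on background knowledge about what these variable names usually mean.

1

A backdoor path from PriceTier to Seasonality is any simple undirected path whose first edge points into PriceTier (i.e. leaves PriceTier via a parent).
Parents of PriceTier: {AdSpend}.
Enumerating:
  P1: PriceTier <- AdSpend -> Conversion <- Seasonality
That exhausts the simple backdoor paths. Count: 1.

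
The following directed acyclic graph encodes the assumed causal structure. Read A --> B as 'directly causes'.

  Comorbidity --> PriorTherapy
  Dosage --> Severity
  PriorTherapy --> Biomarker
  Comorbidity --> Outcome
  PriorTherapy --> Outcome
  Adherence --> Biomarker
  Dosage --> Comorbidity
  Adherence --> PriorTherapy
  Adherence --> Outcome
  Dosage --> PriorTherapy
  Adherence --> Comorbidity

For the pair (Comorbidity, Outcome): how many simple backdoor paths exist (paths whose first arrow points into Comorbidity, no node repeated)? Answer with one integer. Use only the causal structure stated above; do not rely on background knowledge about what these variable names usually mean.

6

A backdoor path from Comorbidity to Outcome is any simple undirected path whose first edge points into Comorbidity (i.e. leaves Comorbidity via a parent).
Parents of Comorbidity: {Adherence, Dosage}.
Enumerating:
  P1: Comorbidity <- Adherence -> PriorTherapy -> Outcome
  P2: Comorbidity <- Adherence -> Biomarker <- PriorTherapy -> Outcome
  P3: Comorbidity <- Adherence -> Outcome
  P4: Comorbidity <- Dosage -> PriorTherapy <- Adherence -> Outcome
  P5: Comorbidity <- Dosage -> PriorTherapy -> Biomarker <- Adherence -> Outcome
  P6: Comorbidity <- Dosage -> PriorTherapy -> Outcome
That exhausts the simple backdoor paths. Count: 6.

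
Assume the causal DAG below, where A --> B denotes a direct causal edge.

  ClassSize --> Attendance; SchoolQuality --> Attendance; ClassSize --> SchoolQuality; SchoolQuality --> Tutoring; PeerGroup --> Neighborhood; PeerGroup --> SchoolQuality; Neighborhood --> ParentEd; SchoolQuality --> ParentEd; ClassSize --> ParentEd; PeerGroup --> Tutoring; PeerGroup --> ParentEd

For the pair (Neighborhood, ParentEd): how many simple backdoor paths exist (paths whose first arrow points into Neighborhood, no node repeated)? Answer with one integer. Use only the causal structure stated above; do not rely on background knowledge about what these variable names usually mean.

7

A backdoor path from Neighborhood to ParentEd is any simple undirected path whose first edge points into Neighborhood (i.e. leaves Neighborhood via a parent).
Parents of Neighborhood: {PeerGroup}.
Enumerating:
  P1: Neighborhood <- PeerGroup -> SchoolQuality <- ClassSize -> ParentEd
  P2: Neighborhood <- PeerGroup -> SchoolQuality -> Attendance <- ClassSize -> ParentEd
  P3: Neighborhood <- PeerGroup -> SchoolQuality -> ParentEd
  P4: Neighborhood <- PeerGroup -> Tutoring <- SchoolQuality <- ClassSize -> ParentEd
  P5: Neighborhood <- PeerGroup -> Tutoring <- SchoolQuality -> Attendance <- ClassSize -> ParentEd
  P6: Neighborhood <- PeerGroup -> Tutoring <- SchoolQuality -> ParentEd
  P7: Neighborhood <- PeerGroup -> ParentEd
That exhausts the simple backdoor paths. Count: 7.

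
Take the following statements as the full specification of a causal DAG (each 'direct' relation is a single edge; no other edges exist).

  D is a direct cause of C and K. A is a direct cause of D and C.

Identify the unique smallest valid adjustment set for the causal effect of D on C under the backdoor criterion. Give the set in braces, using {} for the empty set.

Variables eligible for adjustment (non-descendants of D, excluding D and C): {A}.
Backdoor paths from D to C:
  P1: D <- A -> C
The empty set is not sufficient: P1 (D <- A -> C) has no collider blocking it and no conditioned non-collider, so it is open.
Try {A}:
  P1: blocked at fork node A ∈ conditioning set.
{A} contains no descendant of D and blocks every backdoor path.
{A} is the unique smallest valid adjustment set.

{A}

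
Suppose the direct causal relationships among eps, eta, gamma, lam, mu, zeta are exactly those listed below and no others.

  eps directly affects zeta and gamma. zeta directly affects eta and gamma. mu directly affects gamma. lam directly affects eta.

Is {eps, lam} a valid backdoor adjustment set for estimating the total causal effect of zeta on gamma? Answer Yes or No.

Backdoor paths from zeta to gamma (paths whose first edge points into zeta):
  P1: zeta <- eps -> gamma
Condition 1 (no descendant of zeta in the set): holds — descendants of zeta are {eta, gamma}; none are in {eps, lam}.
Condition 2 (every backdoor path blocked by {eps, lam}):
  P1: blocked at fork node eps ∈ conditioning set.
{eps, lam} satisfies the backdoor criterion.

Yes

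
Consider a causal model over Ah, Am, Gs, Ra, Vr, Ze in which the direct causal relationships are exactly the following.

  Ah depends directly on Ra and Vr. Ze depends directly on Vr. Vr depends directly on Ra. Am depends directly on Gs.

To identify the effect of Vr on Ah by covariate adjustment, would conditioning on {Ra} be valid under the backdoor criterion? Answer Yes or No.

Yes

Backdoor paths from Vr to Ah (paths whose first edge points into Vr):
  P1: Vr <- Ra -> Ah
Condition 1 (no descendant of Vr in the set): holds — descendants of Vr are {Ah, Ze}; none are in {Ra}.
Condition 2 (every backdoor path blocked by {Ra}):
  P1: blocked at fork node Ra ∈ conditioning set.
{Ra} satisfies the backdoor criterion.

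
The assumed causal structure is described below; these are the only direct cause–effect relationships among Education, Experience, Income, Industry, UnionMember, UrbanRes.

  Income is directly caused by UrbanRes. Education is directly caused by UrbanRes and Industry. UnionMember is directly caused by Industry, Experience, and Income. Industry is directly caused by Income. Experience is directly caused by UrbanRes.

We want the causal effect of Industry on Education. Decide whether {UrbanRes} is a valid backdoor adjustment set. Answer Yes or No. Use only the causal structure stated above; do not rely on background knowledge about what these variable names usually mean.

Backdoor paths from Industry to Education (paths whose first edge points into Industry):
  P1: Industry <- Income <- UrbanRes -> Education
  P2: Industry <- Income -> UnionMember <- Experience <- UrbanRes -> Education
Condition 1 (no descendant of Industry in the set): holds — descendants of Industry are {Education, UnionMember}; none are in {UrbanRes}.
Condition 2 (every backdoor path blocked by {UrbanRes}):
  P1: blocked at fork node UrbanRes ∈ conditioning set.
  P2: blocked at collider UnionMember (neither it nor any descendant is in the conditioning set).
{UrbanRes} satisfies the backdoor criterion.

Yes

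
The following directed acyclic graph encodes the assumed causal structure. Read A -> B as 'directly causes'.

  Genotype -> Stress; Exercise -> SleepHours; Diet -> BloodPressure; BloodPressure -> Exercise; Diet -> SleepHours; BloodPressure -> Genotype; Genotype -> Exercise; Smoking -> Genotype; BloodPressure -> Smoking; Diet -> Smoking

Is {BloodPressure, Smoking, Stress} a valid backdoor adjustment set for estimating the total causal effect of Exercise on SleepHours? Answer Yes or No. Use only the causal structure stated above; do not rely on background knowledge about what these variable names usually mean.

Yes

Backdoor paths from Exercise to SleepHours (paths whose first edge points into Exercise):
  P1: Exercise <- BloodPressure <- Diet -> SleepHours
  P2: Exercise <- BloodPressure -> Smoking <- Diet -> SleepHours
  P3: Exercise <- BloodPressure -> Genotype <- Smoking <- Diet -> SleepHours
  P4: Exercise <- Genotype <- BloodPressure <- Diet -> SleepHours
  P5: Exercise <- Genotype <- BloodPressure -> Smoking <- Diet -> SleepHours
  P6: Exercise <- Genotype <- Smoking <- Diet -> SleepHours
  P7: Exercise <- Genotype <- Smoking <- BloodPressure <- Diet -> SleepHours
Condition 1 (no descendant of Exercise in the set): holds — descendants of Exercise are {SleepHours}; none are in {BloodPressure, Smoking, Stress}.
Condition 2 (every backdoor path blocked by {BloodPressure, Smoking, Stress}):
  P1: blocked at chain node BloodPressure ∈ conditioning set.
  P2: blocked at fork node BloodPressure ∈ conditioning set.
  P3: blocked at fork node BloodPressure ∈ conditioning set.
  P4: blocked at chain node BloodPressure ∈ conditioning set.
  P5: blocked at fork node BloodPressure ∈ conditioning set.
  P6: blocked at chain node Smoking ∈ conditioning set.
  P7: blocked at chain node Smoking ∈ conditioning set.
{BloodPressure, Smoking, Stress} satisfies the backdoor criterion.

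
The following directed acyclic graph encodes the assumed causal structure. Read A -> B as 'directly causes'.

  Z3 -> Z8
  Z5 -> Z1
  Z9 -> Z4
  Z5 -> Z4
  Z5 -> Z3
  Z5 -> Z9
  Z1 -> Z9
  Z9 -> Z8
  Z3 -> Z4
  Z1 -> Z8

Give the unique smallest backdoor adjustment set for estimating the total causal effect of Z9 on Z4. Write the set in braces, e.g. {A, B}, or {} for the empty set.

Variables eligible for adjustment (non-descendants of Z9, excluding Z9 and Z4): {Z1, Z3, Z5}.
Backdoor paths from Z9 to Z4:
  P1: Z9 <- Z5 -> Z3 -> Z4
  P2: Z9 <- Z5 -> Z1 -> Z8 <- Z3 -> Z4
  P3: Z9 <- Z5 -> Z4
  P4: Z9 <- Z1 <- Z5 -> Z3 -> Z4
  P5: Z9 <- Z1 <- Z5 -> Z4
  P6: Z9 <- Z1 -> Z8 <- Z3 <- Z5 -> Z4
  P7: Z9 <- Z1 -> Z8 <- Z3 -> Z4
The empty set is not sufficient: P1 (Z9 <- Z5 -> Z3 -> Z4) has no collider blocking it and no conditioned non-collider, so it is open.
Try {Z5}:
  P1: blocked at fork node Z5 ∈ conditioning set.
  P2: blocked at fork node Z5 ∈ conditioning set.
  P3: blocked at fork node Z5 ∈ conditioning set.
  P4: blocked at fork node Z5 ∈ conditioning set.
  P5: blocked at fork node Z5 ∈ conditioning set.
  P6: blocked at collider Z8 (neither it nor any descendant is in the conditioning set).
  P7: blocked at collider Z8 (neither it nor any descendant is in the conditioning set).
{Z5} contains no descendant of Z9 and blocks every backdoor path.
No other singleton works — e.g. {Z3} leaves P3 open — so {Z5} is the unique smallest valid adjustment set.

{Z5}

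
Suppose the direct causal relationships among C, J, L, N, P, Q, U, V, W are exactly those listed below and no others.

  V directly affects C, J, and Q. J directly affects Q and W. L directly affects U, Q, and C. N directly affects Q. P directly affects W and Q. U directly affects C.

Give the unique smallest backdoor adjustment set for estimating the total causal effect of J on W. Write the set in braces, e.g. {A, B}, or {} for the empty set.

{}

Variables eligible for adjustment (non-descendants of J, excluding J and W): {C, L, N, P, U, V}.
Backdoor paths from J to W:
  P1: J <- V -> Q <- P -> W
  P2: J <- V -> C <- L -> Q <- P -> W
  P3: J <- V -> C <- U <- L -> Q <- P -> W
Each backdoor path contains an unconditioned collider, so every path is already blocked with the empty conditioning set:
  P1: blocked at collider Q (neither it nor any descendant is in the conditioning set).
  P2: blocked at collider C (neither it nor any descendant is in the conditioning set).
  P3: blocked at collider C (neither it nor any descendant is in the conditioning set).
The empty set is therefore the unique smallest valid set.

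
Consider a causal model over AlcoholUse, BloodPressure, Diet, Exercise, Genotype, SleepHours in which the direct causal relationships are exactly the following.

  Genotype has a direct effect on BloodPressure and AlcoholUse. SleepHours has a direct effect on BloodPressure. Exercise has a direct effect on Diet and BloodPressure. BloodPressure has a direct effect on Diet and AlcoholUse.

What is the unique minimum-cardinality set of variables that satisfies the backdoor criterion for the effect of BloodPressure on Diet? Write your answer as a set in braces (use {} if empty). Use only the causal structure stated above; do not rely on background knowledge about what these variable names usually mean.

{Exercise}

Variables eligible for adjustment (non-descendants of BloodPressure, excluding BloodPressure and Diet): {Exercise, Genotype, SleepHours}.
Backdoor paths from BloodPressure to Diet:
  P1: BloodPressure <- Exercise -> Diet
The empty set is not sufficient: P1 (BloodPressure <- Exercise -> Diet) has no collider blocking it and no conditioned non-collider, so it is open.
Try {Exercise}:
  P1: blocked at fork node Exercise ∈ conditioning set.
{Exercise} contains no descendant of BloodPressure and blocks every backdoor path.
No other singleton works — e.g. {SleepHours} leaves P1 open — so {Exercise} is the unique smallest valid adjustment set.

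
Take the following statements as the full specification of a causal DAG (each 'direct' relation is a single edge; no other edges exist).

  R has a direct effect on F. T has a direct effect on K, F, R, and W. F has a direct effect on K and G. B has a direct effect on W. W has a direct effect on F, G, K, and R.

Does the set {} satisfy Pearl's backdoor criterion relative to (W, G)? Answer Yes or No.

No

Backdoor paths from W to G (paths whose first edge points into W):
  P1: W <- T -> R -> F -> G
  P2: W <- T -> F -> G
  P3: W <- T -> K <- F -> G
Condition 1 (no descendant of W in the set): holds — descendants of W are {F, G, K, R}; none are in {}.
Condition 2 (every backdoor path blocked by {}):
  P1: open — no interior node is in the conditioning set.
  P2: open — no interior node is in the conditioning set.
  P3: blocked at collider K (neither it nor any descendant is in the conditioning set).
{} does not satisfy the backdoor criterion.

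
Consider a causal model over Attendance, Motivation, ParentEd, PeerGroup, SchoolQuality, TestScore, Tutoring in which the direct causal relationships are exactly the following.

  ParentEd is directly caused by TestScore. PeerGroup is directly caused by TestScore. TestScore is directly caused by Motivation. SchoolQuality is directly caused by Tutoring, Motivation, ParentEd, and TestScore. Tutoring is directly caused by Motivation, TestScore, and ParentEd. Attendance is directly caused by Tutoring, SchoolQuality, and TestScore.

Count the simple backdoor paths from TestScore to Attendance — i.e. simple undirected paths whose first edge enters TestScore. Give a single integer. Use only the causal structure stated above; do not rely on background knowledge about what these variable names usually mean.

A backdoor path from TestScore to Attendance is any simple undirected path whose first edge points into TestScore (i.e. leaves TestScore via a parent).
Parents of TestScore: {Motivation}.
Enumerating:
  P1: TestScore <- Motivation -> Tutoring <- ParentEd -> SchoolQuality -> Attendance
  P2: TestScore <- Motivation -> Tutoring -> SchoolQuality -> Attendance
  P3: TestScore <- Motivation -> Tutoring -> Attendance
  P4: TestScore <- Motivation -> SchoolQuality <- ParentEd -> Tutoring -> Attendance
  P5: TestScore <- Motivation -> SchoolQuality <- Tutoring -> Attendance
  P6: TestScore <- Motivation -> SchoolQuality -> Attendance
That exhausts the simple backdoor paths. Count: 6.

6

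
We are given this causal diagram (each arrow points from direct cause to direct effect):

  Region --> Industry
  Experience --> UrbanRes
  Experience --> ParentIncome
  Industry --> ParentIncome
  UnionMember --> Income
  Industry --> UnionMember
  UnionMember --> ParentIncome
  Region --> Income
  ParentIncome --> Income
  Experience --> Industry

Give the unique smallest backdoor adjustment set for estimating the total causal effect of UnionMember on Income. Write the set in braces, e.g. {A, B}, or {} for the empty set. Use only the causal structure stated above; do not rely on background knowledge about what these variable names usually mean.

{Industry}

Variables eligible for adjustment (non-descendants of UnionMember, excluding UnionMember and Income): {Experience, Industry, Region, UrbanRes}.
Backdoor paths from UnionMember to Income:
  P1: UnionMember <- Industry <- Region -> Income
  P2: UnionMember <- Industry <- Experience -> ParentIncome -> Income
  P3: UnionMember <- Industry -> ParentIncome -> Income
The empty set is not sufficient: P1 (UnionMember <- Industry <- Region -> Income) has no collider blocking it and no conditioned non-collider, so it is open.
Try {Industry}:
  P1: blocked at chain node Industry ∈ conditioning set.
  P2: blocked at chain node Industry ∈ conditioning set.
  P3: blocked at fork node Industry ∈ conditioning set.
{Industry} contains no descendant of UnionMember and blocks every backdoor path.
No other singleton works — e.g. {Region} leaves P2 open — so {Industry} is the unique smallest valid adjustment set.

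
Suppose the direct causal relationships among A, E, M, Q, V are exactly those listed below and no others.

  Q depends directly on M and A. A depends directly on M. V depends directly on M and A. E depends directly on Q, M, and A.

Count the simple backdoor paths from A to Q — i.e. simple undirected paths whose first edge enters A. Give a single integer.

2

A backdoor path from A to Q is any simple undirected path whose first edge points into A (i.e. leaves A via a parent).
Parents of A: {M}.
Enumerating:
  P1: A <- M -> Q
  P2: A <- M -> E <- Q
That exhausts the simple backdoor paths. Count: 2.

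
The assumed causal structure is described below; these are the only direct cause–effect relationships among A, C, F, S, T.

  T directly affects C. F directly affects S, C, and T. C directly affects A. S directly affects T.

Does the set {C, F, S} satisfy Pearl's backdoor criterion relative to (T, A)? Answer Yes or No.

Backdoor paths from T to A (paths whose first edge points into T):
  P1: T <- F -> C -> A
  P2: T <- S <- F -> C -> A
Condition 1 (no descendant of T in the set): FAILS — C is a descendant of T.
Condition 2 (every backdoor path blocked by {C, F, S}):
  P1: blocked at fork node F ∈ conditioning set.
  P2: blocked at chain node S ∈ conditioning set.
{C, F, S} does not satisfy the backdoor criterion.

No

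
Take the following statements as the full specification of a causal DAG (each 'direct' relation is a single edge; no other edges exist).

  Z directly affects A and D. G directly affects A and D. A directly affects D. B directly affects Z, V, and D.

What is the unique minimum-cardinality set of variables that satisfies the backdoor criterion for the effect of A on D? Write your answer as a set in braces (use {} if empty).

Variables eligible for adjustment (non-descendants of A, excluding A and D): {B, G, V, Z}.
Backdoor paths from A to D:
  P1: A <- Z <- B -> D
  P2: A <- Z -> D
  P3: A <- G -> D
The empty set is not sufficient: P1 (A <- Z <- B -> D) has no collider blocking it and no conditioned non-collider, so it is open.
Try {G, Z}:
  P1: blocked at chain node Z ∈ conditioning set.
  P2: blocked at fork node Z ∈ conditioning set.
  P3: blocked at fork node G ∈ conditioning set.
{G, Z} contains no descendant of A and blocks every backdoor path.
Every element of {G, Z} is needed (dropping G leaves P3 open; dropping Z leaves P1 open), so no proper subset is valid.
Among all size-2 subsets of the eligible variables, only {G, Z} blocks every backdoor path, so it is the unique smallest valid adjustment set.

{G, Z}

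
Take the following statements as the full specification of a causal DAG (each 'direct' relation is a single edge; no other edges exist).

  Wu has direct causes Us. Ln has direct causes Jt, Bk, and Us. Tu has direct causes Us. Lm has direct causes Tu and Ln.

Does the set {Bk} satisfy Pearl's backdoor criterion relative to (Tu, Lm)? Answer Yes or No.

No

Backdoor paths from Tu to Lm (paths whose first edge points into Tu):
  P1: Tu <- Us -> Ln -> Lm
Condition 1 (no descendant of Tu in the set): holds — descendants of Tu are {Lm}; none are in {Bk}.
Condition 2 (every backdoor path blocked by {Bk}):
  P1: open — no interior node is in the conditioning set.
{Bk} does not satisfy the backdoor criterion.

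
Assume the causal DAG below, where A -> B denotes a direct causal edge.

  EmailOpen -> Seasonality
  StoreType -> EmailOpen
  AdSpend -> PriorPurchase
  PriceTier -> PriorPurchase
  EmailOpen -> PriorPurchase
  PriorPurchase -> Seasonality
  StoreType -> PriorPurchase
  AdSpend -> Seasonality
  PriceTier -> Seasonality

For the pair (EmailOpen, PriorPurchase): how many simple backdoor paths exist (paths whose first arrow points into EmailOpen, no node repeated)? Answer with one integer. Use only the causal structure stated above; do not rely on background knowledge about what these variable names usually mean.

1

A backdoor path from EmailOpen to PriorPurchase is any simple undirected path whose first edge points into EmailOpen (i.e. leaves EmailOpen via a parent).
Parents of EmailOpen: {StoreType}.
Enumerating:
  P1: EmailOpen <- StoreType -> PriorPurchase
That exhausts the simple backdoor paths. Count: 1.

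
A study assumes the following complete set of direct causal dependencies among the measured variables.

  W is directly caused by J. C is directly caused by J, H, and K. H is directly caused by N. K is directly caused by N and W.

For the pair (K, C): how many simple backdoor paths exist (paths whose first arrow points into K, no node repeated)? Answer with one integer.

A backdoor path from K to C is any simple undirected path whose first edge points into K (i.e. leaves K via a parent).
Parents of K: {N, W}.
Enumerating:
  P1: K <- W <- J -> C
  P2: K <- N -> H -> C
That exhausts the simple backdoor paths. Count: 2.

2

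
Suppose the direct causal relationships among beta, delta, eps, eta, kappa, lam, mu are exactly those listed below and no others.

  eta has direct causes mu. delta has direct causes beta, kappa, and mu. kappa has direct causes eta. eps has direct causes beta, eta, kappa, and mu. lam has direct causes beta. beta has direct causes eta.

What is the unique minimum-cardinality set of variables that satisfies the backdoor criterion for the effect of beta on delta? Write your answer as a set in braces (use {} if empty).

Variables eligible for adjustment (non-descendants of beta, excluding beta and delta): {eta, kappa, mu}.
Backdoor paths from beta to delta:
  P1: beta <- eta <- mu -> delta
  P2: beta <- eta <- mu -> eps <- kappa -> delta
  P3: beta <- eta -> kappa -> delta
  P4: beta <- eta -> kappa -> eps <- mu -> delta
  P5: beta <- eta -> eps <- mu -> delta
  P6: beta <- eta -> eps <- kappa -> delta
The empty set is not sufficient: P1 (beta <- eta <- mu -> delta) has no collider blocking it and no conditioned non-collider, so it is open.
Try {eta}:
  P1: blocked at chain node eta ∈ conditioning set.
  P2: blocked at chain node eta ∈ conditioning set.
  P3: blocked at fork node eta ∈ conditioning set.
  P4: blocked at fork node eta ∈ conditioning set.
  P5: blocked at fork node eta ∈ conditioning set.
  P6: blocked at fork node eta ∈ conditioning set.
{eta} contains no descendant of beta and blocks every backdoor path.
No other singleton works — e.g. {mu} leaves P3 open — so {eta} is the unique smallest valid adjustment set.

{eta}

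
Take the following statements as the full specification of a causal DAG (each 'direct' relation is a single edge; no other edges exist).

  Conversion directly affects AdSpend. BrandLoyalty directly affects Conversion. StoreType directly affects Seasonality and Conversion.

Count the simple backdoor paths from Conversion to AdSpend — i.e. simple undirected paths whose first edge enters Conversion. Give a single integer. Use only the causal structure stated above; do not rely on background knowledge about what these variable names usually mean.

A backdoor path from Conversion to AdSpend is any simple undirected path whose first edge points into Conversion (i.e. leaves Conversion via a parent).
Parents of Conversion: {BrandLoyalty, StoreType}.
No simple path from any parent of Conversion reaches AdSpend without revisiting Conversion, so there are no backdoor paths.

0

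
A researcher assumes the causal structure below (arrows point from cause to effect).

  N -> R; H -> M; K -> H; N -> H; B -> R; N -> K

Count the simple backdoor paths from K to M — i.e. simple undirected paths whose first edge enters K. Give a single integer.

1

A backdoor path from K to M is any simple undirected path whose first edge points into K (i.e. leaves K via a parent).
Parents of K: {N}.
Enumerating:
  P1: K <- N -> H -> M
That exhausts the simple backdoor paths. Count: 1.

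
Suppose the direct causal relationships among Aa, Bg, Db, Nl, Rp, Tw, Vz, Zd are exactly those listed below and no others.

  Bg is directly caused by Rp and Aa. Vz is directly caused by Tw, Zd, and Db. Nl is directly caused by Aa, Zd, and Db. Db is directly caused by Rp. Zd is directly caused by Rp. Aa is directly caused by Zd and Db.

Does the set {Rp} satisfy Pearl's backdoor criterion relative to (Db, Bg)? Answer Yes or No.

Yes

Backdoor paths from Db to Bg (paths whose first edge points into Db):
  P1: Db <- Rp -> Zd -> Aa -> Bg
  P2: Db <- Rp -> Zd -> Nl <- Aa -> Bg
  P3: Db <- Rp -> Bg
Condition 1 (no descendant of Db in the set): holds — descendants of Db are {Aa, Bg, Nl, Vz}; none are in {Rp}.
Condition 2 (every backdoor path blocked by {Rp}):
  P1: blocked at fork node Rp ∈ conditioning set.
  P2: blocked at fork node Rp ∈ conditioning set.
  P3: blocked at fork node Rp ∈ conditioning set.
{Rp} satisfies the backdoor criterion.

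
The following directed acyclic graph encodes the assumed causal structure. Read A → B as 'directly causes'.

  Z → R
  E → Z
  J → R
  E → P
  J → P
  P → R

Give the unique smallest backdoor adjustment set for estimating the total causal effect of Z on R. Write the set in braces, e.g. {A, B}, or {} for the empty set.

Variables eligible for adjustment (non-descendants of Z, excluding Z and R): {E, J, P}.
Backdoor paths from Z to R:
  P1: Z <- E -> P <- J -> R
  P2: Z <- E -> P -> R
The empty set is not sufficient: P2 (Z <- E -> P -> R) has no collider blocking it and no conditioned non-collider, so it is open.
Try {E}:
  P1: blocked at fork node E ∈ conditioning set.
  P2: blocked at fork node E ∈ conditioning set.
{E} contains no descendant of Z and blocks every backdoor path.
No other singleton works — e.g. {J} leaves P2 open — so {E} is the unique smallest valid adjustment set.

{E}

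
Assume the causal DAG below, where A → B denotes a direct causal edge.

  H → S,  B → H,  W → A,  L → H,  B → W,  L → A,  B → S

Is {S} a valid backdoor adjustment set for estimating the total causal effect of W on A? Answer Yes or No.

No

Backdoor paths from W to A (paths whose first edge points into W):
  P1: W <- B -> H <- L -> A
  P2: W <- B -> S <- H <- L -> A
Condition 1 (no descendant of W in the set): holds — descendants of W are {A}; none are in {S}.
Condition 2 (every backdoor path blocked by {S}):
  P1: open — collider(s) H are conditioned on (or have a conditioned descendant) and no non-collider on the path is in the set.
  P2: open — collider(s) S are conditioned on (or have a conditioned descendant) and no non-collider on the path is in the set.
{S} does not satisfy the backdoor criterion.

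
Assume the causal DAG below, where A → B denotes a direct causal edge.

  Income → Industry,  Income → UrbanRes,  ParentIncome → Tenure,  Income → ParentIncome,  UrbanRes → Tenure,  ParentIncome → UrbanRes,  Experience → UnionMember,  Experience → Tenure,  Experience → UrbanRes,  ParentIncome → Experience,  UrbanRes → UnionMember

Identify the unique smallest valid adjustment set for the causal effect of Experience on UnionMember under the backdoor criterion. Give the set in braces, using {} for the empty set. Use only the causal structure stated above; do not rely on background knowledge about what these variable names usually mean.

Variables eligible for adjustment (non-descendants of Experience, excluding Experience and UnionMember): {Income, Industry, ParentIncome}.
Backdoor paths from Experience to UnionMember:
  P1: Experience <- ParentIncome <- Income -> UrbanRes -> UnionMember
  P2: Experience <- ParentIncome -> UrbanRes -> UnionMember
  P3: Experience <- ParentIncome -> Tenure <- UrbanRes -> UnionMember
The empty set is not sufficient: P1 (Experience <- ParentIncome <- Income -> UrbanRes -> UnionMember) has no collider blocking it and no conditioned non-collider, so it is open.
Try {ParentIncome}:
  P1: blocked at chain node ParentIncome ∈ conditioning set.
  P2: blocked at fork node ParentIncome ∈ conditioning set.
  P3: blocked at fork node ParentIncome ∈ conditioning set.
{ParentIncome} contains no descendant of Experience and blocks every backdoor path.
No other singleton works — e.g. {Income} leaves P2 open — so {ParentIncome} is the unique smallest valid adjustment set.

{ParentIncome}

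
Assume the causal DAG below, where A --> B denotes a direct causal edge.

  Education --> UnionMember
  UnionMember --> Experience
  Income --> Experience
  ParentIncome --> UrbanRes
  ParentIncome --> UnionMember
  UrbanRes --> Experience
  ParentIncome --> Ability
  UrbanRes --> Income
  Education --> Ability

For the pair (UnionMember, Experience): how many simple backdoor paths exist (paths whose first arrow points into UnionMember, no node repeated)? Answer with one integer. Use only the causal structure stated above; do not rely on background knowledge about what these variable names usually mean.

A backdoor path from UnionMember to Experience is any simple undirected path whose first edge points into UnionMember (i.e. leaves UnionMember via a parent).
Parents of UnionMember: {Education, ParentIncome}.
Enumerating:
  P1: UnionMember <- ParentIncome -> UrbanRes -> Income -> Experience
  P2: UnionMember <- ParentIncome -> UrbanRes -> Experience
  P3: UnionMember <- Education -> Ability <- ParentIncome -> UrbanRes -> Income -> Experience
  P4: UnionMember <- Education -> Ability <- ParentIncome -> UrbanRes -> Experience
That exhausts the simple backdoor paths. Count: 4.

4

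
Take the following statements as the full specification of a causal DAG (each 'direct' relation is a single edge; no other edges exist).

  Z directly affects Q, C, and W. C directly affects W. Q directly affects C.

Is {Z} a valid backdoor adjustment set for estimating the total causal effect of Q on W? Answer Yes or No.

Backdoor paths from Q to W (paths whose first edge points into Q):
  P1: Q <- Z -> C -> W
  P2: Q <- Z -> W
Condition 1 (no descendant of Q in the set): holds — descendants of Q are {C, W}; none are in {Z}.
Condition 2 (every backdoor path blocked by {Z}):
  P1: blocked at fork node Z ∈ conditioning set.
  P2: blocked at fork node Z ∈ conditioning set.
{Z} satisfies the backdoor criterion.

Yes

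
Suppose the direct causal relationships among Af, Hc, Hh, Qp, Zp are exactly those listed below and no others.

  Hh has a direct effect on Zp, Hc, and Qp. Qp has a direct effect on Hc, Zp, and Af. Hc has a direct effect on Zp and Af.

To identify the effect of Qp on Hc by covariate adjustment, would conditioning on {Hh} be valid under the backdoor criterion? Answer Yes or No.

Backdoor paths from Qp to Hc (paths whose first edge points into Qp):
  P1: Qp <- Hh -> Hc
  P2: Qp <- Hh -> Zp <- Hc
Condition 1 (no descendant of Qp in the set): holds — descendants of Qp are {Af, Hc, Zp}; none are in {Hh}.
Condition 2 (every backdoor path blocked by {Hh}):
  P1: blocked at fork node Hh ∈ conditioning set.
  P2: blocked at fork node Hh ∈ conditioning set.
{Hh} satisfies the backdoor criterion.

Yes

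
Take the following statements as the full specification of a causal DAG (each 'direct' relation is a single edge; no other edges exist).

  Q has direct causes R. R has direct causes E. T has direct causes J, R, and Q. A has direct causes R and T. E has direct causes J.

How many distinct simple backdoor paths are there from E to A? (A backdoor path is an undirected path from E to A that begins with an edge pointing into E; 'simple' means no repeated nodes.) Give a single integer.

3

A backdoor path from E to A is any simple undirected path whose first edge points into E (i.e. leaves E via a parent).
Parents of E: {J}.
Enumerating:
  P1: E <- J -> T <- R -> A
  P2: E <- J -> T <- Q <- R -> A
  P3: E <- J -> T -> A
That exhausts the simple backdoor paths. Count: 3.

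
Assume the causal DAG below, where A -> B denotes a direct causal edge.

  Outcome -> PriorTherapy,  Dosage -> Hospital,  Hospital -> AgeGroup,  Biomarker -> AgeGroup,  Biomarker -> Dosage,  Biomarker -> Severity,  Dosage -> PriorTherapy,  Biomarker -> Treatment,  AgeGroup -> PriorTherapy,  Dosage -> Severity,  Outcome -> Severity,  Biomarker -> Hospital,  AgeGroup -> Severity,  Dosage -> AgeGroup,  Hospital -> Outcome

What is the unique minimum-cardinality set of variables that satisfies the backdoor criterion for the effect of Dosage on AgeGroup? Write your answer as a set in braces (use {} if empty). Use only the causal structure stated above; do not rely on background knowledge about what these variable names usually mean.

Variables eligible for adjustment (non-descendants of Dosage, excluding Dosage and AgeGroup): {Biomarker, Treatment}.
Backdoor paths from Dosage to AgeGroup:
  P1: Dosage <- Biomarker -> Hospital -> AgeGroup
  P2: Dosage <- Biomarker -> Hospital -> Outcome -> Severity <- AgeGroup
  P3: Dosage <- Biomarker -> Hospital -> Outcome -> PriorTherapy <- AgeGroup
  P4: Dosage <- Biomarker -> AgeGroup
  P5: Dosage <- Biomarker -> Severity <- AgeGroup
  P6: Dosage <- Biomarker -> Severity <- Outcome <- Hospital -> AgeGroup
  P7: Dosage <- Biomarker -> Severity <- Outcome -> PriorTherapy <- AgeGroup
The empty set is not sufficient: P1 (Dosage <- Biomarker -> Hospital -> AgeGroup) has no collider blocking it and no conditioned non-collider, so it is open.
Try {Biomarker}:
  P1: blocked at fork node Biomarker ∈ conditioning set.
  P2: blocked at fork node Biomarker ∈ conditioning set.
  P3: blocked at fork node Biomarker ∈ conditioning set.
  P4: blocked at fork node Biomarker ∈ conditioning set.
  P5: blocked at fork node Biomarker ∈ conditioning set.
  P6: blocked at fork node Biomarker ∈ conditioning set.
  P7: blocked at fork node Biomarker ∈ conditioning set.
{Biomarker} contains no descendant of Dosage and blocks every backdoor path.
No other singleton works — e.g. {Treatment} leaves P1 open — so {Biomarker} is the unique smallest valid adjustment set.

{Biomarker}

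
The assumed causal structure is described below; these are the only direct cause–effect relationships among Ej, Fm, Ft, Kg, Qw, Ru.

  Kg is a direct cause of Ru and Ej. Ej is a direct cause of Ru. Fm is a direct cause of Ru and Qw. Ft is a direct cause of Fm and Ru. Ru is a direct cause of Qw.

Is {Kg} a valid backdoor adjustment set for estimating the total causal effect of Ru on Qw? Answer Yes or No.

No

Backdoor paths from Ru to Qw (paths whose first edge points into Ru):
  P1: Ru <- Ft -> Fm -> Qw
  P2: Ru <- Fm -> Qw
Condition 1 (no descendant of Ru in the set): holds — descendants of Ru are {Qw}; none are in {Kg}.
Condition 2 (every backdoor path blocked by {Kg}):
  P1: open — no interior node is in the conditioning set.
  P2: open — no interior node is in the conditioning set.
{Kg} does not satisfy the backdoor criterion.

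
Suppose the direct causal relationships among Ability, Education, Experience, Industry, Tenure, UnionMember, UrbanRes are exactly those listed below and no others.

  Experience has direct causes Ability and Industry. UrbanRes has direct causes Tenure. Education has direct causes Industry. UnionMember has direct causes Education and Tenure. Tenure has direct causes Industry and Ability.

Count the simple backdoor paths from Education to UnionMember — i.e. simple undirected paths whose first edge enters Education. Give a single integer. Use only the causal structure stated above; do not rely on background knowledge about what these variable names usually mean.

A backdoor path from Education to UnionMember is any simple undirected path whose first edge points into Education (i.e. leaves Education via a parent).
Parents of Education: {Industry}.
Enumerating:
  P1: Education <- Industry -> Tenure -> UnionMember
  P2: Education <- Industry -> Experience <- Ability -> Tenure -> UnionMember
That exhausts the simple backdoor paths. Count: 2.

2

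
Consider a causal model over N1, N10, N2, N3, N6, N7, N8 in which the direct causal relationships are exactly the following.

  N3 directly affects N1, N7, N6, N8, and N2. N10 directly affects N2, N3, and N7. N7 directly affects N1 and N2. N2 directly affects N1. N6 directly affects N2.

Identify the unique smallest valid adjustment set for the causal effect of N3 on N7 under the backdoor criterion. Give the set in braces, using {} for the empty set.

Variables eligible for adjustment (non-descendants of N3, excluding N3 and N7): {N10}.
Backdoor paths from N3 to N7:
  P1: N3 <- N10 -> N7
  P2: N3 <- N10 -> N2 <- N7
  P3: N3 <- N10 -> N2 -> N1 <- N7
The empty set is not sufficient: P1 (N3 <- N10 -> N7) has no collider blocking it and no conditioned non-collider, so it is open.
Try {N10}:
  P1: blocked at fork node N10 ∈ conditioning set.
  P2: blocked at fork node N10 ∈ conditioning set.
  P3: blocked at fork node N10 ∈ conditioning set.
{N10} contains no descendant of N3 and blocks every backdoor path.
{N10} is the unique smallest valid adjustment set.

{N10}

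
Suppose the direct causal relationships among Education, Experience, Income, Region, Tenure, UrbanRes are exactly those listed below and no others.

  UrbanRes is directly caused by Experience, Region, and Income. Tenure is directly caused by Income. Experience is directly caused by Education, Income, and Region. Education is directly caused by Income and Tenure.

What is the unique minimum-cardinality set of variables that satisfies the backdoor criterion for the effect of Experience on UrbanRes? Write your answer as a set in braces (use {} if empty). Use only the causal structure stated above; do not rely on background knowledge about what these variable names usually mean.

Variables eligible for adjustment (non-descendants of Experience, excluding Experience and UrbanRes): {Education, Income, Region, Tenure}.
Backdoor paths from Experience to UrbanRes:
  P1: Experience <- Region -> UrbanRes
  P2: Experience <- Income -> UrbanRes
  P3: Experience <- Education <- Income -> UrbanRes
  P4: Experience <- Education <- Tenure <- Income -> UrbanRes
The empty set is not sufficient: P1 (Experience <- Region -> UrbanRes) has no collider blocking it and no conditioned non-collider, so it is open.
Try {Income, Region}:
  P1: blocked at fork node Region ∈ conditioning set.
  P2: blocked at fork node Income ∈ conditioning set.
  P3: blocked at fork node Income ∈ conditioning set.
  P4: blocked at fork node Income ∈ conditioning set.
{Income, Region} contains no descendant of Experience and blocks every backdoor path.
Every element of {Income, Region} is needed (dropping Income leaves P2 open; dropping Region leaves P1 open), so no proper subset is valid.
Among all size-2 subsets of the eligible variables, only {Income, Region} blocks every backdoor path, so it is the unique smallest valid adjustment set.

{Income, Region}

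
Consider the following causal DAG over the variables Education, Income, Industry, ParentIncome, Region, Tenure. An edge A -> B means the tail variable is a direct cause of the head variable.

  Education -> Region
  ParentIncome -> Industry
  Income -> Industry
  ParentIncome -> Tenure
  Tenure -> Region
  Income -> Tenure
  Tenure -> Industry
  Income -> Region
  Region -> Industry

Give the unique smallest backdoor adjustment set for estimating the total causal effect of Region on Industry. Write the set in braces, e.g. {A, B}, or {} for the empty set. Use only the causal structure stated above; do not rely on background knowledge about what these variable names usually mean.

Variables eligible for adjustment (non-descendants of Region, excluding Region and Industry): {Education, Income, ParentIncome, Tenure}.
Backdoor paths from Region to Industry:
  P1: Region <- Income -> Tenure <- ParentIncome -> Industry
  P2: Region <- Income -> Tenure -> Industry
  P3: Region <- Income -> Industry
  P4: Region <- Tenure <- ParentIncome -> Industry
  P5: Region <- Tenure <- Income -> Industry
  P6: Region <- Tenure -> Industry
The empty set is not sufficient: P2 (Region <- Income -> Tenure -> Industry) has no collider blocking it and no conditioned non-collider, so it is open.
Try {Income, Tenure}:
  P1: blocked at fork node Income ∈ conditioning set.
  P2: blocked at fork node Income ∈ conditioning set.
  P3: blocked at fork node Income ∈ conditioning set.
  P4: blocked at chain node Tenure ∈ conditioning set.
  P5: blocked at chain node Tenure ∈ conditioning set.
  P6: blocked at fork node Tenure ∈ conditioning set.
{Income, Tenure} contains no descendant of Region and blocks every backdoor path.
Every element of {Income, Tenure} is needed (dropping Income leaves P1 open; dropping Tenure leaves P4 open), so no proper subset is valid.
Among all size-2 subsets of the eligible variables, only {Income, Tenure} blocks every backdoor path, so it is the unique smallest valid adjustment set.

{Income, Tenure}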